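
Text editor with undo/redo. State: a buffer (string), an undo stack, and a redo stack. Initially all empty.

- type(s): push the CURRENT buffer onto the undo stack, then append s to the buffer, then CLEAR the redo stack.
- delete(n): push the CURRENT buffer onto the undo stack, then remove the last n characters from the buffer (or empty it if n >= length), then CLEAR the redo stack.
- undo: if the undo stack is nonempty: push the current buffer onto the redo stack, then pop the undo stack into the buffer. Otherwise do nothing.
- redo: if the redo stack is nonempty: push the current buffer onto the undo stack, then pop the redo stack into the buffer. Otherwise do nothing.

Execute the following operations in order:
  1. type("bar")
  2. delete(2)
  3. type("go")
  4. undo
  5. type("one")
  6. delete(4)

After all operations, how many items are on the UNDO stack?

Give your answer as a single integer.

Answer: 4

Derivation:
After op 1 (type): buf='bar' undo_depth=1 redo_depth=0
After op 2 (delete): buf='b' undo_depth=2 redo_depth=0
After op 3 (type): buf='bgo' undo_depth=3 redo_depth=0
After op 4 (undo): buf='b' undo_depth=2 redo_depth=1
After op 5 (type): buf='bone' undo_depth=3 redo_depth=0
After op 6 (delete): buf='(empty)' undo_depth=4 redo_depth=0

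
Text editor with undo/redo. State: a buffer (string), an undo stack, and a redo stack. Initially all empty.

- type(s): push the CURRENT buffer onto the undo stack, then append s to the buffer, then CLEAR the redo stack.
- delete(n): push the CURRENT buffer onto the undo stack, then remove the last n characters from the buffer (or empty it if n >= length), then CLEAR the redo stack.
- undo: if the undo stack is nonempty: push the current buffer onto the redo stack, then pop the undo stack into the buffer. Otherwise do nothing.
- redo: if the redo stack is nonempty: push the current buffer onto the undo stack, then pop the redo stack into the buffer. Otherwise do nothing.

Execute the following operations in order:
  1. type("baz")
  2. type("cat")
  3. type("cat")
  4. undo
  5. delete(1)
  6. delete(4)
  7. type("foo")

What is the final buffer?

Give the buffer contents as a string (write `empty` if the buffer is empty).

Answer: bfoo

Derivation:
After op 1 (type): buf='baz' undo_depth=1 redo_depth=0
After op 2 (type): buf='bazcat' undo_depth=2 redo_depth=0
After op 3 (type): buf='bazcatcat' undo_depth=3 redo_depth=0
After op 4 (undo): buf='bazcat' undo_depth=2 redo_depth=1
After op 5 (delete): buf='bazca' undo_depth=3 redo_depth=0
After op 6 (delete): buf='b' undo_depth=4 redo_depth=0
After op 7 (type): buf='bfoo' undo_depth=5 redo_depth=0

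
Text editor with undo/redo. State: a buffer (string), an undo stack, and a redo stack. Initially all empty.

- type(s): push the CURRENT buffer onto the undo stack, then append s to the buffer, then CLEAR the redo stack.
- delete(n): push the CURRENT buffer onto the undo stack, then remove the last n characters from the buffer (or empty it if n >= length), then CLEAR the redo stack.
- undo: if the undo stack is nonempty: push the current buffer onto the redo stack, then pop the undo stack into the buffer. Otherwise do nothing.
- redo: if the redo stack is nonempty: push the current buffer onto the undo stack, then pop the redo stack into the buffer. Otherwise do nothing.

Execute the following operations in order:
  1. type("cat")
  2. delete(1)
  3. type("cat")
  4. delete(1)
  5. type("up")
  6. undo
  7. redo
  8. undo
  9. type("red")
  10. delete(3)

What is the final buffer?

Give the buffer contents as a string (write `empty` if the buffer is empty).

Answer: caca

Derivation:
After op 1 (type): buf='cat' undo_depth=1 redo_depth=0
After op 2 (delete): buf='ca' undo_depth=2 redo_depth=0
After op 3 (type): buf='cacat' undo_depth=3 redo_depth=0
After op 4 (delete): buf='caca' undo_depth=4 redo_depth=0
After op 5 (type): buf='cacaup' undo_depth=5 redo_depth=0
After op 6 (undo): buf='caca' undo_depth=4 redo_depth=1
After op 7 (redo): buf='cacaup' undo_depth=5 redo_depth=0
After op 8 (undo): buf='caca' undo_depth=4 redo_depth=1
After op 9 (type): buf='cacared' undo_depth=5 redo_depth=0
After op 10 (delete): buf='caca' undo_depth=6 redo_depth=0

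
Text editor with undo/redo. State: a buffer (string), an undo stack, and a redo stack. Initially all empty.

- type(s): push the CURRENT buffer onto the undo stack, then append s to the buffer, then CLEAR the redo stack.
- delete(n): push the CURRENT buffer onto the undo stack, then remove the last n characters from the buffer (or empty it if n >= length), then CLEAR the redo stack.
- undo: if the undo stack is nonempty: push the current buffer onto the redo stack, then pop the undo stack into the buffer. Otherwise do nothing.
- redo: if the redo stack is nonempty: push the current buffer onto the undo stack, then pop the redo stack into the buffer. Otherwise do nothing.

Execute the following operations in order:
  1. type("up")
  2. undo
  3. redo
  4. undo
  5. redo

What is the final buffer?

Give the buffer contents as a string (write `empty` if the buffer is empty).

After op 1 (type): buf='up' undo_depth=1 redo_depth=0
After op 2 (undo): buf='(empty)' undo_depth=0 redo_depth=1
After op 3 (redo): buf='up' undo_depth=1 redo_depth=0
After op 4 (undo): buf='(empty)' undo_depth=0 redo_depth=1
After op 5 (redo): buf='up' undo_depth=1 redo_depth=0

Answer: up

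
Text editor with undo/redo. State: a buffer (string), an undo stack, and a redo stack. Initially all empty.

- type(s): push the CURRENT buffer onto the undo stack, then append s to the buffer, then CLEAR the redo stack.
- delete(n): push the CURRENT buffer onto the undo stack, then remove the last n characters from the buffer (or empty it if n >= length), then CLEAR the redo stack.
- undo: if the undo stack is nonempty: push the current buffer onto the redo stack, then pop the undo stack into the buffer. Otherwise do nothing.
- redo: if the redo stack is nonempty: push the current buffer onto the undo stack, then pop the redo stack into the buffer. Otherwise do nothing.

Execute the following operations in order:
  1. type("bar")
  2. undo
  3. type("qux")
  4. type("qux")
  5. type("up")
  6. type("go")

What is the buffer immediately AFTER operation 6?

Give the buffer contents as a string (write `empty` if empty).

After op 1 (type): buf='bar' undo_depth=1 redo_depth=0
After op 2 (undo): buf='(empty)' undo_depth=0 redo_depth=1
After op 3 (type): buf='qux' undo_depth=1 redo_depth=0
After op 4 (type): buf='quxqux' undo_depth=2 redo_depth=0
After op 5 (type): buf='quxquxup' undo_depth=3 redo_depth=0
After op 6 (type): buf='quxquxupgo' undo_depth=4 redo_depth=0

Answer: quxquxupgo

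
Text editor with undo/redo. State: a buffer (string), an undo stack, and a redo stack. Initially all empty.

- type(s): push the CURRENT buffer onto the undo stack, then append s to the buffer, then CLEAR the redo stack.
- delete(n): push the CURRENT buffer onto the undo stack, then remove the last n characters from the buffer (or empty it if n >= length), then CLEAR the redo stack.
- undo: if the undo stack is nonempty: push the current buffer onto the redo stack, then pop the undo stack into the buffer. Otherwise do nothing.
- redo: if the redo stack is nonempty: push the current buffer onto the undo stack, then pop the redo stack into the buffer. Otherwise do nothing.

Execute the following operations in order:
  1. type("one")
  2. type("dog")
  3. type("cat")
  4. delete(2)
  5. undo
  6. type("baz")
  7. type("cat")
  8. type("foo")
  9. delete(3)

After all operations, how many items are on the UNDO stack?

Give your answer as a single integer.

Answer: 7

Derivation:
After op 1 (type): buf='one' undo_depth=1 redo_depth=0
After op 2 (type): buf='onedog' undo_depth=2 redo_depth=0
After op 3 (type): buf='onedogcat' undo_depth=3 redo_depth=0
After op 4 (delete): buf='onedogc' undo_depth=4 redo_depth=0
After op 5 (undo): buf='onedogcat' undo_depth=3 redo_depth=1
After op 6 (type): buf='onedogcatbaz' undo_depth=4 redo_depth=0
After op 7 (type): buf='onedogcatbazcat' undo_depth=5 redo_depth=0
After op 8 (type): buf='onedogcatbazcatfoo' undo_depth=6 redo_depth=0
After op 9 (delete): buf='onedogcatbazcat' undo_depth=7 redo_depth=0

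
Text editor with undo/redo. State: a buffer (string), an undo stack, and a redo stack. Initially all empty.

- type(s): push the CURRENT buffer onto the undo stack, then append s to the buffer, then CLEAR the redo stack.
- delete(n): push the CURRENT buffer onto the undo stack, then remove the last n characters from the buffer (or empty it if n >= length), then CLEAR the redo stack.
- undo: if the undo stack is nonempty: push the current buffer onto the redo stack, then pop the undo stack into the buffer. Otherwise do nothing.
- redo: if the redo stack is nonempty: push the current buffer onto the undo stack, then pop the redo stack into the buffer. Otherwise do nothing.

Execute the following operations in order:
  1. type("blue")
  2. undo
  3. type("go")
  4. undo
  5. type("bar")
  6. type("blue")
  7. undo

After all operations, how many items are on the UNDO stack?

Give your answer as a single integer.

Answer: 1

Derivation:
After op 1 (type): buf='blue' undo_depth=1 redo_depth=0
After op 2 (undo): buf='(empty)' undo_depth=0 redo_depth=1
After op 3 (type): buf='go' undo_depth=1 redo_depth=0
After op 4 (undo): buf='(empty)' undo_depth=0 redo_depth=1
After op 5 (type): buf='bar' undo_depth=1 redo_depth=0
After op 6 (type): buf='barblue' undo_depth=2 redo_depth=0
After op 7 (undo): buf='bar' undo_depth=1 redo_depth=1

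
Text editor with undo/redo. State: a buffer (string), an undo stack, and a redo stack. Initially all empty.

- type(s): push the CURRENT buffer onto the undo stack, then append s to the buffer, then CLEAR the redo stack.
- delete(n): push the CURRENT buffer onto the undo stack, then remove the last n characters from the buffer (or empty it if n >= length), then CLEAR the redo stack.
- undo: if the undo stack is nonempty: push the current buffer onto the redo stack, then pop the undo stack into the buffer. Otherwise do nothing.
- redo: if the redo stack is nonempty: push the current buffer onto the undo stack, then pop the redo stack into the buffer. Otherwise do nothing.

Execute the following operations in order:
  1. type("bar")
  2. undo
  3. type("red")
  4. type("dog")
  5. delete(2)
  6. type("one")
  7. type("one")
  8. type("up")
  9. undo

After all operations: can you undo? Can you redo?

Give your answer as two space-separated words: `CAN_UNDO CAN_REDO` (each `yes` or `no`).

Answer: yes yes

Derivation:
After op 1 (type): buf='bar' undo_depth=1 redo_depth=0
After op 2 (undo): buf='(empty)' undo_depth=0 redo_depth=1
After op 3 (type): buf='red' undo_depth=1 redo_depth=0
After op 4 (type): buf='reddog' undo_depth=2 redo_depth=0
After op 5 (delete): buf='redd' undo_depth=3 redo_depth=0
After op 6 (type): buf='reddone' undo_depth=4 redo_depth=0
After op 7 (type): buf='reddoneone' undo_depth=5 redo_depth=0
After op 8 (type): buf='reddoneoneup' undo_depth=6 redo_depth=0
After op 9 (undo): buf='reddoneone' undo_depth=5 redo_depth=1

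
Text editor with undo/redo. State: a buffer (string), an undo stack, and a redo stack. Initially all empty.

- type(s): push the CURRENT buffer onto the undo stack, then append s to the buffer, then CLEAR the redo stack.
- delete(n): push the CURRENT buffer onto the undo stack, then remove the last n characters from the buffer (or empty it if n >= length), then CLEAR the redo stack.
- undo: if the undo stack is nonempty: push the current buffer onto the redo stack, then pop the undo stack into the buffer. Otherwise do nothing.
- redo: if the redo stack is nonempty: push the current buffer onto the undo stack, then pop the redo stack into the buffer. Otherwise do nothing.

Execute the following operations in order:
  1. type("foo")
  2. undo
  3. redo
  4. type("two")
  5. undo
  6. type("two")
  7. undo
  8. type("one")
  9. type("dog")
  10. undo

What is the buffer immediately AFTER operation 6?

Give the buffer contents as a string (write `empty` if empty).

Answer: footwo

Derivation:
After op 1 (type): buf='foo' undo_depth=1 redo_depth=0
After op 2 (undo): buf='(empty)' undo_depth=0 redo_depth=1
After op 3 (redo): buf='foo' undo_depth=1 redo_depth=0
After op 4 (type): buf='footwo' undo_depth=2 redo_depth=0
After op 5 (undo): buf='foo' undo_depth=1 redo_depth=1
After op 6 (type): buf='footwo' undo_depth=2 redo_depth=0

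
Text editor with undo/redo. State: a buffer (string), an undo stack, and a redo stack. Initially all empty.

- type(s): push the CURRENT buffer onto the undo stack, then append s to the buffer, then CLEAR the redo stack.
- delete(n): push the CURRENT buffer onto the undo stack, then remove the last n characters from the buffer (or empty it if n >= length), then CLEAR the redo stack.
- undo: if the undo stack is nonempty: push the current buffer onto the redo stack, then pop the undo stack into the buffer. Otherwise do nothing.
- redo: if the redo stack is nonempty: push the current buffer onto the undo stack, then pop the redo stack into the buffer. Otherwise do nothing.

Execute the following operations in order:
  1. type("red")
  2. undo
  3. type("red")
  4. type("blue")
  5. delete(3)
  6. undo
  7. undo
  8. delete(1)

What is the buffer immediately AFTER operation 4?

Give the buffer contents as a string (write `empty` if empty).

After op 1 (type): buf='red' undo_depth=1 redo_depth=0
After op 2 (undo): buf='(empty)' undo_depth=0 redo_depth=1
After op 3 (type): buf='red' undo_depth=1 redo_depth=0
After op 4 (type): buf='redblue' undo_depth=2 redo_depth=0

Answer: redblue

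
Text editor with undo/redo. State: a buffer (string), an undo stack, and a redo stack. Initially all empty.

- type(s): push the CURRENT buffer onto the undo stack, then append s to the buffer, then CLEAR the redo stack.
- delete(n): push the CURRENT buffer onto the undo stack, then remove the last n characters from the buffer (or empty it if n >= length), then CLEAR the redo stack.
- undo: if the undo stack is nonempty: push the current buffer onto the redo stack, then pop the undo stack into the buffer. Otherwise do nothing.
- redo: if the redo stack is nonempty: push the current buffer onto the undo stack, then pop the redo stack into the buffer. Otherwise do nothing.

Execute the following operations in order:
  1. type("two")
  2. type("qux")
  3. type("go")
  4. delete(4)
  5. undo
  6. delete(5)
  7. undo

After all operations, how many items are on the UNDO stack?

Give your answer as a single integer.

After op 1 (type): buf='two' undo_depth=1 redo_depth=0
After op 2 (type): buf='twoqux' undo_depth=2 redo_depth=0
After op 3 (type): buf='twoquxgo' undo_depth=3 redo_depth=0
After op 4 (delete): buf='twoq' undo_depth=4 redo_depth=0
After op 5 (undo): buf='twoquxgo' undo_depth=3 redo_depth=1
After op 6 (delete): buf='two' undo_depth=4 redo_depth=0
After op 7 (undo): buf='twoquxgo' undo_depth=3 redo_depth=1

Answer: 3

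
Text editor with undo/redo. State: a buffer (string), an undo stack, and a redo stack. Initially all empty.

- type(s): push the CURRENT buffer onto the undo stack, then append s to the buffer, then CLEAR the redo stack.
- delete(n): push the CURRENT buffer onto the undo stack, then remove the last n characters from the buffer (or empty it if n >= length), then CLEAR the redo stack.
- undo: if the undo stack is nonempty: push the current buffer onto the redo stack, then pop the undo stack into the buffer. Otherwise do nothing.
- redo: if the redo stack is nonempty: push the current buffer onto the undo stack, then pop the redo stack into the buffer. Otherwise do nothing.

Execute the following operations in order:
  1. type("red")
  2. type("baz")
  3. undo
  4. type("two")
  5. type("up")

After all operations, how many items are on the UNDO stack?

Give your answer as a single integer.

After op 1 (type): buf='red' undo_depth=1 redo_depth=0
After op 2 (type): buf='redbaz' undo_depth=2 redo_depth=0
After op 3 (undo): buf='red' undo_depth=1 redo_depth=1
After op 4 (type): buf='redtwo' undo_depth=2 redo_depth=0
After op 5 (type): buf='redtwoup' undo_depth=3 redo_depth=0

Answer: 3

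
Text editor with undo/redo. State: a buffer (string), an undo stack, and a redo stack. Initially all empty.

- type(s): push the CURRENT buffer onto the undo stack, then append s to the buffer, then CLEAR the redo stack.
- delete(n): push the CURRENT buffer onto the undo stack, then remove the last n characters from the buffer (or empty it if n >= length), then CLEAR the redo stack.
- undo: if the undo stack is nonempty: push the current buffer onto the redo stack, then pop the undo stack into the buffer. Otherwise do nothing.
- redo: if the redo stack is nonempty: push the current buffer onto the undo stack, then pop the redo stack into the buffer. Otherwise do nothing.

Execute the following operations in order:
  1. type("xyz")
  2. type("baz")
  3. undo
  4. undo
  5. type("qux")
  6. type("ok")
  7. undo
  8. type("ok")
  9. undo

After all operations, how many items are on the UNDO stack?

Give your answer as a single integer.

Answer: 1

Derivation:
After op 1 (type): buf='xyz' undo_depth=1 redo_depth=0
After op 2 (type): buf='xyzbaz' undo_depth=2 redo_depth=0
After op 3 (undo): buf='xyz' undo_depth=1 redo_depth=1
After op 4 (undo): buf='(empty)' undo_depth=0 redo_depth=2
After op 5 (type): buf='qux' undo_depth=1 redo_depth=0
After op 6 (type): buf='quxok' undo_depth=2 redo_depth=0
After op 7 (undo): buf='qux' undo_depth=1 redo_depth=1
After op 8 (type): buf='quxok' undo_depth=2 redo_depth=0
After op 9 (undo): buf='qux' undo_depth=1 redo_depth=1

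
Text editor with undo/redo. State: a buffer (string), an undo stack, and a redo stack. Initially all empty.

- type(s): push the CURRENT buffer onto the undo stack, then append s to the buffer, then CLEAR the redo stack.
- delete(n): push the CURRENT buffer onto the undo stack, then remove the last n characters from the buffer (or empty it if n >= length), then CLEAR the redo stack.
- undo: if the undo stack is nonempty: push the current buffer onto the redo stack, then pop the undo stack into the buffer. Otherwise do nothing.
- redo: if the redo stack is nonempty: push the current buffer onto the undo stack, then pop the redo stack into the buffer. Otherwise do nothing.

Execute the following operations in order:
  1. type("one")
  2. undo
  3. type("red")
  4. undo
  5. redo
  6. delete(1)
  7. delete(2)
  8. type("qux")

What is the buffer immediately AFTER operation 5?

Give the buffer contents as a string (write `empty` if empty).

After op 1 (type): buf='one' undo_depth=1 redo_depth=0
After op 2 (undo): buf='(empty)' undo_depth=0 redo_depth=1
After op 3 (type): buf='red' undo_depth=1 redo_depth=0
After op 4 (undo): buf='(empty)' undo_depth=0 redo_depth=1
After op 5 (redo): buf='red' undo_depth=1 redo_depth=0

Answer: red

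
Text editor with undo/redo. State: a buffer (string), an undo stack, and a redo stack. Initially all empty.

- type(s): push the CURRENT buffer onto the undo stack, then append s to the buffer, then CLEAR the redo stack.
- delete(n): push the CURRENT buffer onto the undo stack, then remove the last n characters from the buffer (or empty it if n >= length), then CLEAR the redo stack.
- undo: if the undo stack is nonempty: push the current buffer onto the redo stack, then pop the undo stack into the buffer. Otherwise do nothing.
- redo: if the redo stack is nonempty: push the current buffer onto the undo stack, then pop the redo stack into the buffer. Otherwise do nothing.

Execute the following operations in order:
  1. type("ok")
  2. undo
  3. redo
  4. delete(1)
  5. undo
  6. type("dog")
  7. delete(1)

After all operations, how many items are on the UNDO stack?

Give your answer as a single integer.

Answer: 3

Derivation:
After op 1 (type): buf='ok' undo_depth=1 redo_depth=0
After op 2 (undo): buf='(empty)' undo_depth=0 redo_depth=1
After op 3 (redo): buf='ok' undo_depth=1 redo_depth=0
After op 4 (delete): buf='o' undo_depth=2 redo_depth=0
After op 5 (undo): buf='ok' undo_depth=1 redo_depth=1
After op 6 (type): buf='okdog' undo_depth=2 redo_depth=0
After op 7 (delete): buf='okdo' undo_depth=3 redo_depth=0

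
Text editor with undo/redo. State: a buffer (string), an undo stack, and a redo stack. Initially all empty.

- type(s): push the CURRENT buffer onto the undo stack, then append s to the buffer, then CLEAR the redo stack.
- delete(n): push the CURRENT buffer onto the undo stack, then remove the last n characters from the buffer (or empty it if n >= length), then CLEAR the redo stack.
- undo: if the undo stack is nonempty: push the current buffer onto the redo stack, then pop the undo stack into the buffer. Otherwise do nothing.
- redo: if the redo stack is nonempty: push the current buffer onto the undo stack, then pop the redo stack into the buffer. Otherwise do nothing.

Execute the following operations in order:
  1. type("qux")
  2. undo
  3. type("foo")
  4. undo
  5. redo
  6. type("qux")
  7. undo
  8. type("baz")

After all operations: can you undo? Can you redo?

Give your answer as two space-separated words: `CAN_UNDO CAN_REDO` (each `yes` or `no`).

After op 1 (type): buf='qux' undo_depth=1 redo_depth=0
After op 2 (undo): buf='(empty)' undo_depth=0 redo_depth=1
After op 3 (type): buf='foo' undo_depth=1 redo_depth=0
After op 4 (undo): buf='(empty)' undo_depth=0 redo_depth=1
After op 5 (redo): buf='foo' undo_depth=1 redo_depth=0
After op 6 (type): buf='fooqux' undo_depth=2 redo_depth=0
After op 7 (undo): buf='foo' undo_depth=1 redo_depth=1
After op 8 (type): buf='foobaz' undo_depth=2 redo_depth=0

Answer: yes no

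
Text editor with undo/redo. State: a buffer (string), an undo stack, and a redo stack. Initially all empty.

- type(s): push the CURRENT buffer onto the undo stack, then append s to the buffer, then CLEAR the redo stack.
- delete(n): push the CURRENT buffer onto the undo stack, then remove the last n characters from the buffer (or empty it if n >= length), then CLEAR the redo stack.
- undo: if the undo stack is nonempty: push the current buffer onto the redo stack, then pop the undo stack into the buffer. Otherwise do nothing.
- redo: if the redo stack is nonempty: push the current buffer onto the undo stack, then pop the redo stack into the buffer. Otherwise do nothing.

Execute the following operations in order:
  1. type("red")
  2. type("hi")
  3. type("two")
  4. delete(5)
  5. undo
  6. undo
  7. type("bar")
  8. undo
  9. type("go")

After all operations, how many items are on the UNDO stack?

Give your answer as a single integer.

After op 1 (type): buf='red' undo_depth=1 redo_depth=0
After op 2 (type): buf='redhi' undo_depth=2 redo_depth=0
After op 3 (type): buf='redhitwo' undo_depth=3 redo_depth=0
After op 4 (delete): buf='red' undo_depth=4 redo_depth=0
After op 5 (undo): buf='redhitwo' undo_depth=3 redo_depth=1
After op 6 (undo): buf='redhi' undo_depth=2 redo_depth=2
After op 7 (type): buf='redhibar' undo_depth=3 redo_depth=0
After op 8 (undo): buf='redhi' undo_depth=2 redo_depth=1
After op 9 (type): buf='redhigo' undo_depth=3 redo_depth=0

Answer: 3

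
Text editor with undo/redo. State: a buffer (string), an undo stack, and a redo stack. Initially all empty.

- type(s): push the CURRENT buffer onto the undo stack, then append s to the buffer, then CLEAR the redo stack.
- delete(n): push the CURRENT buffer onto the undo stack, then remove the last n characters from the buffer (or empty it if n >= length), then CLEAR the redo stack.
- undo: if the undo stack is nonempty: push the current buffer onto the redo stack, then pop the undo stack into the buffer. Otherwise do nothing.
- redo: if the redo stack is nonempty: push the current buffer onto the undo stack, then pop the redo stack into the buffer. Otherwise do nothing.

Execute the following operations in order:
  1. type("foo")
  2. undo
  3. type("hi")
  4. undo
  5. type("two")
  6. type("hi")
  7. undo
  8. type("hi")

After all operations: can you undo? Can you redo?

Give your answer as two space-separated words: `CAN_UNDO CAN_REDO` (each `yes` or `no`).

Answer: yes no

Derivation:
After op 1 (type): buf='foo' undo_depth=1 redo_depth=0
After op 2 (undo): buf='(empty)' undo_depth=0 redo_depth=1
After op 3 (type): buf='hi' undo_depth=1 redo_depth=0
After op 4 (undo): buf='(empty)' undo_depth=0 redo_depth=1
After op 5 (type): buf='two' undo_depth=1 redo_depth=0
After op 6 (type): buf='twohi' undo_depth=2 redo_depth=0
After op 7 (undo): buf='two' undo_depth=1 redo_depth=1
After op 8 (type): buf='twohi' undo_depth=2 redo_depth=0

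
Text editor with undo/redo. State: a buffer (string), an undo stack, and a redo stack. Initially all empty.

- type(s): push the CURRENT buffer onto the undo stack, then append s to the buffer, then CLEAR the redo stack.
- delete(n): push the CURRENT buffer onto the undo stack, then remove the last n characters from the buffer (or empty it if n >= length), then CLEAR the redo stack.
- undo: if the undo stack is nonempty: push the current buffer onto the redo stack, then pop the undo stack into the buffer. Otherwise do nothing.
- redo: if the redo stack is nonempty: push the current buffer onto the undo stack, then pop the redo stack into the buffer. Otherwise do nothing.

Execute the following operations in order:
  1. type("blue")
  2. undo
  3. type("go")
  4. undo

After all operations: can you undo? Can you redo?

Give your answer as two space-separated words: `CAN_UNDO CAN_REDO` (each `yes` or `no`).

Answer: no yes

Derivation:
After op 1 (type): buf='blue' undo_depth=1 redo_depth=0
After op 2 (undo): buf='(empty)' undo_depth=0 redo_depth=1
After op 3 (type): buf='go' undo_depth=1 redo_depth=0
After op 4 (undo): buf='(empty)' undo_depth=0 redo_depth=1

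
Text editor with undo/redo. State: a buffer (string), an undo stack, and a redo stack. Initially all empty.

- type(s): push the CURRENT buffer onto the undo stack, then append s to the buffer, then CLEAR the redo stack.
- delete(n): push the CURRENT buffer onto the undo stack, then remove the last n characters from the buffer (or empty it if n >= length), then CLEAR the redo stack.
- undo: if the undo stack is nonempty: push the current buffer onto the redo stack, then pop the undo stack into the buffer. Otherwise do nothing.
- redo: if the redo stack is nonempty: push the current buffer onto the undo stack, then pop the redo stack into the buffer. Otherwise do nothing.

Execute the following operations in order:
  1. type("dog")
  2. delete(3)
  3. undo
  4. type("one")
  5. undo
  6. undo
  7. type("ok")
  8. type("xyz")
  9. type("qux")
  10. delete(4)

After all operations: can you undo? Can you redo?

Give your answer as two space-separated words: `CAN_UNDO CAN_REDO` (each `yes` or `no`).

After op 1 (type): buf='dog' undo_depth=1 redo_depth=0
After op 2 (delete): buf='(empty)' undo_depth=2 redo_depth=0
After op 3 (undo): buf='dog' undo_depth=1 redo_depth=1
After op 4 (type): buf='dogone' undo_depth=2 redo_depth=0
After op 5 (undo): buf='dog' undo_depth=1 redo_depth=1
After op 6 (undo): buf='(empty)' undo_depth=0 redo_depth=2
After op 7 (type): buf='ok' undo_depth=1 redo_depth=0
After op 8 (type): buf='okxyz' undo_depth=2 redo_depth=0
After op 9 (type): buf='okxyzqux' undo_depth=3 redo_depth=0
After op 10 (delete): buf='okxy' undo_depth=4 redo_depth=0

Answer: yes no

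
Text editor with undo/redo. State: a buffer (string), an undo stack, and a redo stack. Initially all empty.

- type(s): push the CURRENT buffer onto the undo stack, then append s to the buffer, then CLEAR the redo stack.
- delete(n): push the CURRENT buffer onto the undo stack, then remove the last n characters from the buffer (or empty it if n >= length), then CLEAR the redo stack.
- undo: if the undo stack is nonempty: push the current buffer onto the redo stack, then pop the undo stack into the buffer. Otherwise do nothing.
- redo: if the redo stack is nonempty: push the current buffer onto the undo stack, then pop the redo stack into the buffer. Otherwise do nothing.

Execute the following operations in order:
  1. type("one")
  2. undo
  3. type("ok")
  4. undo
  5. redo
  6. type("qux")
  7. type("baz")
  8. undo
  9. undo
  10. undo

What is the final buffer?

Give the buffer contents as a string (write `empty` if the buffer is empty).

Answer: empty

Derivation:
After op 1 (type): buf='one' undo_depth=1 redo_depth=0
After op 2 (undo): buf='(empty)' undo_depth=0 redo_depth=1
After op 3 (type): buf='ok' undo_depth=1 redo_depth=0
After op 4 (undo): buf='(empty)' undo_depth=0 redo_depth=1
After op 5 (redo): buf='ok' undo_depth=1 redo_depth=0
After op 6 (type): buf='okqux' undo_depth=2 redo_depth=0
After op 7 (type): buf='okquxbaz' undo_depth=3 redo_depth=0
After op 8 (undo): buf='okqux' undo_depth=2 redo_depth=1
After op 9 (undo): buf='ok' undo_depth=1 redo_depth=2
After op 10 (undo): buf='(empty)' undo_depth=0 redo_depth=3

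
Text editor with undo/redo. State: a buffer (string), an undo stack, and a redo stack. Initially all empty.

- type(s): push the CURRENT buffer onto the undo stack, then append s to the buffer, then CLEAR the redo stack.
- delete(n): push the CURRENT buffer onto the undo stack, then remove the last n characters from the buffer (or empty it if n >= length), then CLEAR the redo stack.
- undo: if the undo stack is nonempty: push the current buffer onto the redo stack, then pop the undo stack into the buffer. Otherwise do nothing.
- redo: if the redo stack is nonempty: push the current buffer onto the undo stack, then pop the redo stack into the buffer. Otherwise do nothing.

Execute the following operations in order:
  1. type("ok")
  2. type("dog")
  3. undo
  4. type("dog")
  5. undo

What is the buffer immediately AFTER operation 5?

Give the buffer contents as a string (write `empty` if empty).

After op 1 (type): buf='ok' undo_depth=1 redo_depth=0
After op 2 (type): buf='okdog' undo_depth=2 redo_depth=0
After op 3 (undo): buf='ok' undo_depth=1 redo_depth=1
After op 4 (type): buf='okdog' undo_depth=2 redo_depth=0
After op 5 (undo): buf='ok' undo_depth=1 redo_depth=1

Answer: ok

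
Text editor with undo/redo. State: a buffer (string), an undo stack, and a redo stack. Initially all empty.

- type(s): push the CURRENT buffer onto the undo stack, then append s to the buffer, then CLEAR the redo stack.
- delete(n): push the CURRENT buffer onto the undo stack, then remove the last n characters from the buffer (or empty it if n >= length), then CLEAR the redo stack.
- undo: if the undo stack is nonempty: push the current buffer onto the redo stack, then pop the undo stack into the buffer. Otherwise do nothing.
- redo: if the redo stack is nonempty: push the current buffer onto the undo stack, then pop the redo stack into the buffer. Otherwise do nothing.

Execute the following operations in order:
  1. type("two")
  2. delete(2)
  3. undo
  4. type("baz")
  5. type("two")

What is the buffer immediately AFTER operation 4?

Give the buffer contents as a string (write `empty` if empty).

Answer: twobaz

Derivation:
After op 1 (type): buf='two' undo_depth=1 redo_depth=0
After op 2 (delete): buf='t' undo_depth=2 redo_depth=0
After op 3 (undo): buf='two' undo_depth=1 redo_depth=1
After op 4 (type): buf='twobaz' undo_depth=2 redo_depth=0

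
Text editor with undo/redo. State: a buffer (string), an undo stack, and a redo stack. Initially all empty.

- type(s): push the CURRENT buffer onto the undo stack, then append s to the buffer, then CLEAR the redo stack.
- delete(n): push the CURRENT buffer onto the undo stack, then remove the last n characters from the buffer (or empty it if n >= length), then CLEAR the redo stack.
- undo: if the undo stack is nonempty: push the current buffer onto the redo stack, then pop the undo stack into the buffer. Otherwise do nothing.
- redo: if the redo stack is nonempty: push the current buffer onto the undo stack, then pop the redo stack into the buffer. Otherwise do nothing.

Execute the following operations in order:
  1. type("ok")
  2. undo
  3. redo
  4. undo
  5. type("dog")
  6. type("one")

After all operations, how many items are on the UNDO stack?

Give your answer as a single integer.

Answer: 2

Derivation:
After op 1 (type): buf='ok' undo_depth=1 redo_depth=0
After op 2 (undo): buf='(empty)' undo_depth=0 redo_depth=1
After op 3 (redo): buf='ok' undo_depth=1 redo_depth=0
After op 4 (undo): buf='(empty)' undo_depth=0 redo_depth=1
After op 5 (type): buf='dog' undo_depth=1 redo_depth=0
After op 6 (type): buf='dogone' undo_depth=2 redo_depth=0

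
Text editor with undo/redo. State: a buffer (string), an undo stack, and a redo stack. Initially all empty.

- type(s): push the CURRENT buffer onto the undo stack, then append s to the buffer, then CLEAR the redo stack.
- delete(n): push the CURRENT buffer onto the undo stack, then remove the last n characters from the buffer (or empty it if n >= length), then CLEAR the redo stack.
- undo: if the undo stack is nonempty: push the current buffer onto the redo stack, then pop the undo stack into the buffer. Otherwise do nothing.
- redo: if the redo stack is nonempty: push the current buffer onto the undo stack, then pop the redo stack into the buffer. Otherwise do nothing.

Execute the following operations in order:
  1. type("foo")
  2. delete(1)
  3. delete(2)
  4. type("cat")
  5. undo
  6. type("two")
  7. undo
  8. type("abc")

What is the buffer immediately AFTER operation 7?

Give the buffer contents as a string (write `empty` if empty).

Answer: empty

Derivation:
After op 1 (type): buf='foo' undo_depth=1 redo_depth=0
After op 2 (delete): buf='fo' undo_depth=2 redo_depth=0
After op 3 (delete): buf='(empty)' undo_depth=3 redo_depth=0
After op 4 (type): buf='cat' undo_depth=4 redo_depth=0
After op 5 (undo): buf='(empty)' undo_depth=3 redo_depth=1
After op 6 (type): buf='two' undo_depth=4 redo_depth=0
After op 7 (undo): buf='(empty)' undo_depth=3 redo_depth=1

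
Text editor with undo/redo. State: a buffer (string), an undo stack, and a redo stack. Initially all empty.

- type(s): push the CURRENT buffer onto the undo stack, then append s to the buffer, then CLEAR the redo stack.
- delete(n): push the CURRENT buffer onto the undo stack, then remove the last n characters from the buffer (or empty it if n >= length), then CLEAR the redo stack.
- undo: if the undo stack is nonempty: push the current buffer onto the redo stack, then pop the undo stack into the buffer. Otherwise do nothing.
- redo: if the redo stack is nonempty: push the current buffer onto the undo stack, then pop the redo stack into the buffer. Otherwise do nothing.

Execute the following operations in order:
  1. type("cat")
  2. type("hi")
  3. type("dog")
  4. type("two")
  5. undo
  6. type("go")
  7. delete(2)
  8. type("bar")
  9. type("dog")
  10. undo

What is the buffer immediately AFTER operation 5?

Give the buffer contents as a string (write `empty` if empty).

Answer: cathidog

Derivation:
After op 1 (type): buf='cat' undo_depth=1 redo_depth=0
After op 2 (type): buf='cathi' undo_depth=2 redo_depth=0
After op 3 (type): buf='cathidog' undo_depth=3 redo_depth=0
After op 4 (type): buf='cathidogtwo' undo_depth=4 redo_depth=0
After op 5 (undo): buf='cathidog' undo_depth=3 redo_depth=1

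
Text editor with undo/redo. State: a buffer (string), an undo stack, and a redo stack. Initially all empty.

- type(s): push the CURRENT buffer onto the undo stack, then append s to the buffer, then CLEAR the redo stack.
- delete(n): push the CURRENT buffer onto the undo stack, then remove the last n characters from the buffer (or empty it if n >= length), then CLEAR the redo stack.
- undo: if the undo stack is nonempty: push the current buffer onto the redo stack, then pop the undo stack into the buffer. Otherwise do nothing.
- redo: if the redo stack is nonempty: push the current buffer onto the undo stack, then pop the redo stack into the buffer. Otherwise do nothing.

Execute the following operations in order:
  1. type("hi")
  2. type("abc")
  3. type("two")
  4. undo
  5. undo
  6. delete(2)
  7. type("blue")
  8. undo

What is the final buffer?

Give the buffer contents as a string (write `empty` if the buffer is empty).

Answer: empty

Derivation:
After op 1 (type): buf='hi' undo_depth=1 redo_depth=0
After op 2 (type): buf='hiabc' undo_depth=2 redo_depth=0
After op 3 (type): buf='hiabctwo' undo_depth=3 redo_depth=0
After op 4 (undo): buf='hiabc' undo_depth=2 redo_depth=1
After op 5 (undo): buf='hi' undo_depth=1 redo_depth=2
After op 6 (delete): buf='(empty)' undo_depth=2 redo_depth=0
After op 7 (type): buf='blue' undo_depth=3 redo_depth=0
After op 8 (undo): buf='(empty)' undo_depth=2 redo_depth=1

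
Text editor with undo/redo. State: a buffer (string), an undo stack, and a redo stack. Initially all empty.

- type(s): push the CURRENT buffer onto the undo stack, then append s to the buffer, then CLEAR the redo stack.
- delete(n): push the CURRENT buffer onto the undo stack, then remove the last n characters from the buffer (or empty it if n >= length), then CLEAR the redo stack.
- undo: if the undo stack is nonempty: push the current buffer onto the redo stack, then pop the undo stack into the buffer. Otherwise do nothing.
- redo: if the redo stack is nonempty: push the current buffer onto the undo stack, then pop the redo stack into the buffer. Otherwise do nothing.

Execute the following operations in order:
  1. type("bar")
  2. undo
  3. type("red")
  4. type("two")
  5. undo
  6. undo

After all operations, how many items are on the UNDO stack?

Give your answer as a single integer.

Answer: 0

Derivation:
After op 1 (type): buf='bar' undo_depth=1 redo_depth=0
After op 2 (undo): buf='(empty)' undo_depth=0 redo_depth=1
After op 3 (type): buf='red' undo_depth=1 redo_depth=0
After op 4 (type): buf='redtwo' undo_depth=2 redo_depth=0
After op 5 (undo): buf='red' undo_depth=1 redo_depth=1
After op 6 (undo): buf='(empty)' undo_depth=0 redo_depth=2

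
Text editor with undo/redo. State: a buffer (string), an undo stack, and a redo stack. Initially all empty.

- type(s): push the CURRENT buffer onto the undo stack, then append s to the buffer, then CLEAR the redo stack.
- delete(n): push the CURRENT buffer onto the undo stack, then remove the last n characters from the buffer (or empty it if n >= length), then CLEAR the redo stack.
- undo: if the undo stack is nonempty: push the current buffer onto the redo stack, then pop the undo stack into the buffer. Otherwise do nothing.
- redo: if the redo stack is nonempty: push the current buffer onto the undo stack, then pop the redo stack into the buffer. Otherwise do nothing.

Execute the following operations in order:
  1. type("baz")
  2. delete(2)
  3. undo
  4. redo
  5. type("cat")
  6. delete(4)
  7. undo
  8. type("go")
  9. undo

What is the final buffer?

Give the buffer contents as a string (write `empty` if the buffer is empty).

After op 1 (type): buf='baz' undo_depth=1 redo_depth=0
After op 2 (delete): buf='b' undo_depth=2 redo_depth=0
After op 3 (undo): buf='baz' undo_depth=1 redo_depth=1
After op 4 (redo): buf='b' undo_depth=2 redo_depth=0
After op 5 (type): buf='bcat' undo_depth=3 redo_depth=0
After op 6 (delete): buf='(empty)' undo_depth=4 redo_depth=0
After op 7 (undo): buf='bcat' undo_depth=3 redo_depth=1
After op 8 (type): buf='bcatgo' undo_depth=4 redo_depth=0
After op 9 (undo): buf='bcat' undo_depth=3 redo_depth=1

Answer: bcat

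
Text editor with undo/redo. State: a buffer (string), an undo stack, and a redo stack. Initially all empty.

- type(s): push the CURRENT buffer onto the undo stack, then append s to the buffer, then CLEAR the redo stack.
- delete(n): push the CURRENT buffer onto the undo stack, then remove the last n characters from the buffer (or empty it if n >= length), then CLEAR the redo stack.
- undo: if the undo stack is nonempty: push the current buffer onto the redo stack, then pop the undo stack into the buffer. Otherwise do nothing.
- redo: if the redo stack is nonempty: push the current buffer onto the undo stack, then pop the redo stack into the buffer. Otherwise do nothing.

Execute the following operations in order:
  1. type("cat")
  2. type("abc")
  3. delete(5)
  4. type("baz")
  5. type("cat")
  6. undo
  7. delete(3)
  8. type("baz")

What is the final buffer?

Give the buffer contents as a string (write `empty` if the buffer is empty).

After op 1 (type): buf='cat' undo_depth=1 redo_depth=0
After op 2 (type): buf='catabc' undo_depth=2 redo_depth=0
After op 3 (delete): buf='c' undo_depth=3 redo_depth=0
After op 4 (type): buf='cbaz' undo_depth=4 redo_depth=0
After op 5 (type): buf='cbazcat' undo_depth=5 redo_depth=0
After op 6 (undo): buf='cbaz' undo_depth=4 redo_depth=1
After op 7 (delete): buf='c' undo_depth=5 redo_depth=0
After op 8 (type): buf='cbaz' undo_depth=6 redo_depth=0

Answer: cbaz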